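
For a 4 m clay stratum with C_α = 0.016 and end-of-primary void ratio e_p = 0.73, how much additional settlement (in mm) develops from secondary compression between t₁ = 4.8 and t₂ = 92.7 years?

Secondary compression: S_s = C_α·H/(1+e_p)·log₁₀(t₂/t₁)
S_s = 0.016×4/(1+0.73)×log₁₀(92.7/4.8)
    = 0.03699 × 1.286 = 0.04757 m

S_s ≈ 47.6 mm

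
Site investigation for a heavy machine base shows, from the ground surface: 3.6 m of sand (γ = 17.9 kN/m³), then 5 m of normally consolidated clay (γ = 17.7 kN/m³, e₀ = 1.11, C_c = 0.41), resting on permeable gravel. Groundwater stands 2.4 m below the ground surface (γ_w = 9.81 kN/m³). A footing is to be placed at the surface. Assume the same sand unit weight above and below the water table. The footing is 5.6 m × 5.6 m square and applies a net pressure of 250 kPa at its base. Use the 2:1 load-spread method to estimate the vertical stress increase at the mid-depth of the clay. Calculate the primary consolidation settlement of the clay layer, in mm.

Mid-depth of clay below the ground surface: z = 3.6 + 5/2 = 6.1 m.
Total vertical stress at mid-clay: σ_v = 17.9×3.6 + 17.7×2.5 = 108.69 kPa.
Pore pressure: u = 9.81×(6.1 − 2.4) = 36.297 kPa.
Initial effective stress: σ'_0 = σ_v − u = 108.69 − 36.297 = 72.393 kPa.
Stress increase at mid-clay by the 2:1 spreading method:
Δσ = qBL/((B+z)(L+z)) = 250×5.6×5.6/((5.6+6.1)(5.6+6.1)) = 57.272 kPa
Final effective stress: σ'_f = σ'_0 + Δσ = 72.393 + 57.272 = 129.66 kPa.
Normally consolidated clay, so the full stress increment lies on the virgin compression line:
S_c = C_c·H/(1+e₀)·log₁₀(σ'_f/σ'_0) = 0.41×5/(1+1.11)×log₁₀(129.66/72.393)
    = 0.97156 × 0.25311 = 0.2459 m

S_c ≈ 246 mm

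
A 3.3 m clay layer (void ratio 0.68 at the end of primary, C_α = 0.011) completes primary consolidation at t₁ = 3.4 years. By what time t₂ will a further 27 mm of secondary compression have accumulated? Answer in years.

S_s = C_α·H/(1+e_p)·log₁₀(t₂/t₁) ⇒ log₁₀(t₂/t₁) = S_s·(1+e_p)/(C_α·H).
log₁₀(t₂/t₁) = 0.027 × (1+0.68) / (0.011×3.3) = 1.25
t₂ = t₁ × 10^1.25 = 3.4 × 17.77 = 60.4 years

t₂ ≈ 60.4 years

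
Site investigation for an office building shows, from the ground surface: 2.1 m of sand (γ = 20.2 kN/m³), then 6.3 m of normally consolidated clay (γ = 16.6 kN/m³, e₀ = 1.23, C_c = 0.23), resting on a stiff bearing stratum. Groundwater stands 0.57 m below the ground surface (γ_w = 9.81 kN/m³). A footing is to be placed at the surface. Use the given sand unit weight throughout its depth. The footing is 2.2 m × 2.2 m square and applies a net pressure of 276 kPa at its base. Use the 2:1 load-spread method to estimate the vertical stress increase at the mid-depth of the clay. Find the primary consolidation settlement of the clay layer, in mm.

Mid-depth of clay below the ground surface: z = 2.1 + 6.3/2 = 5.25 m.
Total vertical stress at mid-clay: σ_v = 20.2×2.1 + 16.6×3.15 = 94.71 kPa.
Pore pressure: u = 9.81×(5.25 − 0.57) = 45.911 kPa.
Initial effective stress: σ'_0 = σ_v − u = 94.71 − 45.911 = 48.799 kPa.
Stress increase at mid-clay by the 2:1 spreading method:
Δσ = qBL/((B+z)(L+z)) = 276×2.2×2.2/((2.2+5.25)(2.2+5.25)) = 24.068 kPa
Final effective stress: σ'_f = σ'_0 + Δσ = 48.799 + 24.068 = 72.867 kPa.
Normally consolidated clay, so the full stress increment lies on the virgin compression line:
S_c = C_c·H/(1+e₀)·log₁₀(σ'_f/σ'_0) = 0.23×6.3/(1+1.23)×log₁₀(72.867/48.799)
    = 0.64978 × 0.17412 = 0.1131 m

S_c ≈ 113 mm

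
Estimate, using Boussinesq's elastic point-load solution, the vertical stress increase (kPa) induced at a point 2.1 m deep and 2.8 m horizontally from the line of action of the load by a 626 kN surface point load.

Boussinesq vertical stress below a point load on an elastic half-space:
Δσ_z = 3P/(2πz²) · [1 + (r/z)²]^(−5/2)
r/z = 2.8/2.1 = 1.3333; [1+(r/z)²]^(−5/2) = 0.07776.
Δσ_z = 3×626/(2π×2.1²) × 0.07776 = 67.776 × 0.07776 = 5.27 kPa

Δσ_z ≈ 5.27 kPa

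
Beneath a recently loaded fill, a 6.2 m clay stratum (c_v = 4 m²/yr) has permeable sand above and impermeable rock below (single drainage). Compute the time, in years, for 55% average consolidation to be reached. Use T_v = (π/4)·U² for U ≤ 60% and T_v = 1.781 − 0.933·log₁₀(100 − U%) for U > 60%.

t ≈ 2.28 years

Drainage path length: H_d = H = 6.2 m (single drainage).
U ≤ 60%: T_v = (π/4)·U² = (π/4)×0.55² = 0.23758.
t = T_v·H_d²/c_v = 0.23758×6.2²/4 = 2.283 years.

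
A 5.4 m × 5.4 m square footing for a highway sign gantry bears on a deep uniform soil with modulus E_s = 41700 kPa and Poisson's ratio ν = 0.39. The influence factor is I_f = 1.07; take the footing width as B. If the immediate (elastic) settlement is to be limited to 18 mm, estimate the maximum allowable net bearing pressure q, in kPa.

S_e = q·B·(1−ν²)/E_s · I_f  ⇒  q = S_e·E_s / (B·(1−ν²)·I_f).
q = 0.018 × 41700 / (5.4 × 0.8479 × 1.07) = 153.2 kPa

q ≈ 153 kPa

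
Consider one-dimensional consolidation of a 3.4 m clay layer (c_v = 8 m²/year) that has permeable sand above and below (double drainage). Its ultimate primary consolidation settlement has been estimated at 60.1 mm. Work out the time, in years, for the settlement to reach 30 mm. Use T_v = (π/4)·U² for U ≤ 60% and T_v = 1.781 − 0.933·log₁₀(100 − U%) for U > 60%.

t ≈ 0.0707 years

Drainage path length: H_d = H/2 = 1.7 m (double drainage).
U = S(t)/S_ult = 30/60.1 = 0.4992.
U ≤ 60%: T_v = (π/4)·U² = (π/4)×0.49917² = 0.1957.
t = T_v·H_d²/c_v = 0.1957×1.7²/8 = 0.0707 years.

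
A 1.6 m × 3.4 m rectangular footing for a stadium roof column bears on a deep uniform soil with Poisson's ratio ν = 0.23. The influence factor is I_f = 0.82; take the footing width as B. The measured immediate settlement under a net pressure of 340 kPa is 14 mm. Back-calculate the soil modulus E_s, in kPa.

E_s ≈ 30200 kPa

S_e = q·B·(1−ν²)/E_s · I_f  ⇒  E_s = q·B·(1−ν²)·I_f / S_e.
E_s = 340 × 1.6 × 0.9471 × 0.82 / 0.014 = 30180 kPa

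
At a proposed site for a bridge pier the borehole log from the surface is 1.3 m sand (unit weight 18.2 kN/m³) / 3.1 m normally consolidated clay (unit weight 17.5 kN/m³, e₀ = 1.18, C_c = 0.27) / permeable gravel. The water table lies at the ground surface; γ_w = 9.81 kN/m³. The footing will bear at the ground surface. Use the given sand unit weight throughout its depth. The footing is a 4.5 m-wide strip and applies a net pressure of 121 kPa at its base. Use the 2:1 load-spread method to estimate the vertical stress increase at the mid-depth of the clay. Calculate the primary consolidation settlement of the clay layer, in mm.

Mid-depth of clay below the ground surface: z = 1.3 + 3.1/2 = 2.85 m.
Total vertical stress at mid-clay: σ_v = 18.2×1.3 + 17.5×1.55 = 50.785 kPa.
Pore pressure: u = 9.81×(2.85 − 0) = 27.959 kPa.
Initial effective stress: σ'_0 = σ_v − u = 50.785 − 27.959 = 22.826 kPa.
Stress increase at mid-clay by the 2:1 spreading method:
Δσ = qB/(B+z) = 121×4.5/(4.5+2.85) = 74.082 kPa
Final effective stress: σ'_f = σ'_0 + Δσ = 22.826 + 74.082 = 96.908 kPa.
Normally consolidated clay, so the full stress increment lies on the virgin compression line:
S_c = C_c·H/(1+e₀)·log₁₀(σ'_f/σ'_0) = 0.27×3.1/(1+1.18)×log₁₀(96.908/22.826)
    = 0.38394 × 0.62793 = 0.2411 m

S_c ≈ 241 mm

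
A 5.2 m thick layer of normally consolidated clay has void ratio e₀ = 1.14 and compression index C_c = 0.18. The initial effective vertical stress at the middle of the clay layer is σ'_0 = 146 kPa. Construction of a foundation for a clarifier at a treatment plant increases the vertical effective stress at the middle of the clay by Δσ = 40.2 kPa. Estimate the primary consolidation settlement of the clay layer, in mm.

Final effective stress: σ'_f = σ'_0 + Δσ = 146 + 40.2 = 186.2 kPa.
Normally consolidated clay, so the full stress increment lies on the virgin compression line:
S_c = C_c·H/(1+e₀)·log₁₀(σ'_f/σ'_0) = 0.18×5.2/(1+1.14)×log₁₀(186.2/146)
    = 0.43738 × 0.10563 = 0.0462 m

S_c ≈ 46.2 mm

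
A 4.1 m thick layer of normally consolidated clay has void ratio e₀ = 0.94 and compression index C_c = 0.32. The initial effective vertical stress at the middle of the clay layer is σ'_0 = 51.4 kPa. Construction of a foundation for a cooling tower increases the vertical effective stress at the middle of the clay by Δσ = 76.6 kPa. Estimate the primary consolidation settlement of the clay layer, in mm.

Final effective stress: σ'_f = σ'_0 + Δσ = 51.4 + 76.6 = 128 kPa.
Normally consolidated clay, so the full stress increment lies on the virgin compression line:
S_c = C_c·H/(1+e₀)·log₁₀(σ'_f/σ'_0) = 0.32×4.1/(1+0.94)×log₁₀(128/51.4)
    = 0.67629 × 0.39625 = 0.268 m

S_c ≈ 268 mm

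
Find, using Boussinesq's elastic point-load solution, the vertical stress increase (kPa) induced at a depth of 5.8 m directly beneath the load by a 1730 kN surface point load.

Boussinesq vertical stress below a point load on an elastic half-space:
Δσ_z = 3P/(2πz²) · [1 + (r/z)²]^(−5/2)
r/z = 0/5.8 = 0; [1+(r/z)²]^(−5/2) = 1.
Δσ_z = 3×1730/(2π×5.8²) × 1 = 24.555 × 1 = 24.55 kPa

Δσ_z ≈ 24.6 kPa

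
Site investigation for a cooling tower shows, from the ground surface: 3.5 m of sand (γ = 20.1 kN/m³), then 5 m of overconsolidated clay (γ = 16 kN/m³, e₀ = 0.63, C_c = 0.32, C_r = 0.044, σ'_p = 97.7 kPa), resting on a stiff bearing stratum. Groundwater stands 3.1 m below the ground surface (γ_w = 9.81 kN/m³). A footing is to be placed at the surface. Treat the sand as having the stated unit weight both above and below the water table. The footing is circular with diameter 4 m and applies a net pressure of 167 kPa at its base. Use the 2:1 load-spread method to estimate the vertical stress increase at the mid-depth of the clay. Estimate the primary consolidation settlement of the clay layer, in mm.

S_c ≈ 55.5 mm

Mid-depth of clay below the ground surface: z = 3.5 + 5/2 = 6 m.
Total vertical stress at mid-clay: σ_v = 20.1×3.5 + 16×2.5 = 110.35 kPa.
Pore pressure: u = 9.81×(6 − 3.1) = 28.449 kPa.
Initial effective stress: σ'_0 = σ_v − u = 110.35 − 28.449 = 81.901 kPa.
Stress increase at mid-clay by the 2:1 spreading method:
Δσ ≈ qD²/(D+z)² = 167×4²/(4+6)² = 26.72 kPa
Final effective stress: σ'_f = 81.901 + 26.72 = 108.62 kPa.
σ'_f = 108.62 > σ'_p = 97.7 kPa, so the stress path crosses the preconsolidation pressure — recompression up to σ'_p, then virgin compression beyond:
S_c = H/(1+e₀)·[C_r·log₁₀(σ'_p/σ'_0) + C_c·log₁₀(σ'_f/σ'_p)]
    = 5/1.63 × [0.044×log₁₀(97.7/81.901) + 0.32×log₁₀(108.62/97.7)]
    = 3.0675 × [0.0033706 + 0.014725] = 0.05551 m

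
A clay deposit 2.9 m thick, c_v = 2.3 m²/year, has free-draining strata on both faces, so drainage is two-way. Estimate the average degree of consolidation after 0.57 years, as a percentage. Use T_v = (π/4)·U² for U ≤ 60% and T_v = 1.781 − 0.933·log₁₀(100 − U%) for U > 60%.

Drainage path length: H_d = H/2 = 1.45 m (double drainage).
T_v = c_v·t/H_d² = 2.3×0.57/1.45² = 0.62354.
T_v = 0.62354 corresponds to the U > 60% branch:
U = 1 − 10^((1.781 − T_v)/0.933)/100 = 0.826

U ≈ 82.6 %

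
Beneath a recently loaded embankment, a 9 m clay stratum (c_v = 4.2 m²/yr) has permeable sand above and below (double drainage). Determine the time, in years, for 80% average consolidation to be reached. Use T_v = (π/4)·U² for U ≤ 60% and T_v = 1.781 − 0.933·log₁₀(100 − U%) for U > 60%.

Drainage path length: H_d = H/2 = 4.5 m (double drainage).
U > 60%: T_v = 1.781 − 0.933·log₁₀(100 − 80) = 0.56714.
t = T_v·H_d²/c_v = 0.56714×4.5²/4.2 = 2.734 years.

t ≈ 2.73 years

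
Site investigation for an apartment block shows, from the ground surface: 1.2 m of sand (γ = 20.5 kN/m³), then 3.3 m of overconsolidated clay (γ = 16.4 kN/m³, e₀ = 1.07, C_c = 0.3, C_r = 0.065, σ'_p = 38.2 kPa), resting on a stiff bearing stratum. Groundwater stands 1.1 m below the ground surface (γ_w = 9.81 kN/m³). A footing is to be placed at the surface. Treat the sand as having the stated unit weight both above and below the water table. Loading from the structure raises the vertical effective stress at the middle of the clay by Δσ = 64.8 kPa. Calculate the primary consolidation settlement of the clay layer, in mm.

S_c ≈ 203 mm

Mid-depth of clay below the ground surface: z = 1.2 + 3.3/2 = 2.85 m.
Total vertical stress at mid-clay: σ_v = 20.5×1.2 + 16.4×1.65 = 51.66 kPa.
Pore pressure: u = 9.81×(2.85 − 1.1) = 17.168 kPa.
Initial effective stress: σ'_0 = σ_v − u = 51.66 − 17.168 = 34.492 kPa.
Final effective stress: σ'_f = 34.492 + 64.8 = 99.292 kPa.
σ'_f = 99.292 > σ'_p = 38.2 kPa, so the stress path crosses the preconsolidation pressure — recompression up to σ'_p, then virgin compression beyond:
S_c = H/(1+e₀)·[C_r·log₁₀(σ'_p/σ'_0) + C_c·log₁₀(σ'_f/σ'_p)]
    = 3.3/2.07 × [0.065×log₁₀(38.2/34.492) + 0.3×log₁₀(99.292/38.2)]
    = 1.5942 × [0.0028824 + 0.12446] = 0.203 m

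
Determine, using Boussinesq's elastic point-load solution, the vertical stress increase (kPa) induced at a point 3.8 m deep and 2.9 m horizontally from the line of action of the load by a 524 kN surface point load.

Δσ_z ≈ 5.5 kPa

Boussinesq vertical stress below a point load on an elastic half-space:
Δσ_z = 3P/(2πz²) · [1 + (r/z)²]^(−5/2)
r/z = 2.9/3.8 = 0.76316; [1+(r/z)²]^(−5/2) = 0.31747.
Δσ_z = 3×524/(2π×3.8²) × 0.31747 = 17.326 × 0.31747 = 5.5 kPa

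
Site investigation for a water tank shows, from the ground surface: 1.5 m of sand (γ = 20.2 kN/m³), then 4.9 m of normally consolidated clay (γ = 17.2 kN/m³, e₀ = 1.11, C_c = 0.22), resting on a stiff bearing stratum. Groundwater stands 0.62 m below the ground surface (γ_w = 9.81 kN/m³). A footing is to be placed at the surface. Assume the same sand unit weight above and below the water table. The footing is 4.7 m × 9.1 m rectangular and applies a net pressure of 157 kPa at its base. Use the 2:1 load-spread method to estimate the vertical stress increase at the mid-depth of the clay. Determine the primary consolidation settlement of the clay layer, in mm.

Mid-depth of clay below the ground surface: z = 1.5 + 4.9/2 = 3.95 m.
Total vertical stress at mid-clay: σ_v = 20.2×1.5 + 17.2×2.45 = 72.44 kPa.
Pore pressure: u = 9.81×(3.95 − 0.62) = 32.667 kPa.
Initial effective stress: σ'_0 = σ_v − u = 72.44 − 32.667 = 39.773 kPa.
Stress increase at mid-clay by the 2:1 spreading method:
Δσ = qBL/((B+z)(L+z)) = 157×4.7×9.1/((4.7+3.95)(9.1+3.95)) = 59.486 kPa
Final effective stress: σ'_f = σ'_0 + Δσ = 39.773 + 59.486 = 99.259 kPa.
Normally consolidated clay, so the full stress increment lies on the virgin compression line:
S_c = C_c·H/(1+e₀)·log₁₀(σ'_f/σ'_0) = 0.22×4.9/(1+1.11)×log₁₀(99.259/39.773)
    = 0.5109 × 0.39718 = 0.2029 m

S_c ≈ 203 mm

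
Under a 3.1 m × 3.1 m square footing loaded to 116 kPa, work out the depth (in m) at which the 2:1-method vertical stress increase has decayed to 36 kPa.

2:1 spreading — at depth z the loaded area has grown by z in each plan dimension:
qB²/(B+z)² = Δσ_z ⇒ z = B(√(q/Δσ_z) − 1) = 3.1×(√(116/36) − 1) = 2.465 m

z ≈ 2.46 m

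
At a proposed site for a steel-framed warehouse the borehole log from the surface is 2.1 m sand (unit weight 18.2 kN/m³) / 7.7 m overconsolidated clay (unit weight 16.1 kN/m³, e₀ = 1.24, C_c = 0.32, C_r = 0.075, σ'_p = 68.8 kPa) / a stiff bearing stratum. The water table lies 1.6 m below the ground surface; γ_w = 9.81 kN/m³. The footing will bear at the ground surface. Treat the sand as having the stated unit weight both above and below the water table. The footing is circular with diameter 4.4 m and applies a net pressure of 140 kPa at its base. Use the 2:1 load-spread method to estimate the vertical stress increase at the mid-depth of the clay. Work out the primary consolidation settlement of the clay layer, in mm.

S_c ≈ 109 mm

Mid-depth of clay below the ground surface: z = 2.1 + 7.7/2 = 5.95 m.
Total vertical stress at mid-clay: σ_v = 18.2×2.1 + 16.1×3.85 = 100.21 kPa.
Pore pressure: u = 9.81×(5.95 − 1.6) = 42.673 kPa.
Initial effective stress: σ'_0 = σ_v − u = 100.21 − 42.673 = 57.537 kPa.
Stress increase at mid-clay by the 2:1 spreading method:
Δσ ≈ qD²/(D+z)² = 140×4.4²/(4.4+5.95)² = 25.302 kPa
Final effective stress: σ'_f = 57.537 + 25.302 = 82.839 kPa.
σ'_f = 82.839 > σ'_p = 68.8 kPa, so the stress path crosses the preconsolidation pressure — recompression up to σ'_p, then virgin compression beyond:
S_c = H/(1+e₀)·[C_r·log₁₀(σ'_p/σ'_0) + C_c·log₁₀(σ'_f/σ'_p)]
    = 7.7/2.24 × [0.075×log₁₀(68.8/57.537) + 0.32×log₁₀(82.839/68.8)]
    = 3.4375 × [0.0058231 + 0.025807] = 0.1087 m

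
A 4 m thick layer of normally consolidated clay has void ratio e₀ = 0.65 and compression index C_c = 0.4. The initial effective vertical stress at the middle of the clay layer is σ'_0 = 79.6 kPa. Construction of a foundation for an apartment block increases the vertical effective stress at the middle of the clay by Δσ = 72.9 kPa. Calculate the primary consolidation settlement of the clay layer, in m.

Final effective stress: σ'_f = σ'_0 + Δσ = 79.6 + 72.9 = 152.5 kPa.
Normally consolidated clay, so the full stress increment lies on the virgin compression line:
S_c = C_c·H/(1+e₀)·log₁₀(σ'_f/σ'_0) = 0.4×4/(1+0.65)×log₁₀(152.5/79.6)
    = 0.9697 × 0.28236 = 0.2738 m

S_c ≈ 0.274 m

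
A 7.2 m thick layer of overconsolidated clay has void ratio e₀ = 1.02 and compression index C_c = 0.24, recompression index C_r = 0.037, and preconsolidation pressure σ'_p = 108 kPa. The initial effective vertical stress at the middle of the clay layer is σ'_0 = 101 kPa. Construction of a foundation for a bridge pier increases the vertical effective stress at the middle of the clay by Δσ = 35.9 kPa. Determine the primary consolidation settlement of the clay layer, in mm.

S_c ≈ 91.9 mm

Final effective stress: σ'_f = 101 + 35.9 = 136.9 kPa.
σ'_f = 136.9 > σ'_p = 108 kPa, so the stress path crosses the preconsolidation pressure — recompression up to σ'_p, then virgin compression beyond:
S_c = H/(1+e₀)·[C_r·log₁₀(σ'_p/σ'_0) + C_c·log₁₀(σ'_f/σ'_p)]
    = 7.2/2.02 × [0.037×log₁₀(108/101) + 0.24×log₁₀(136.9/108)]
    = 3.5644 × [0.0010768 + 0.024715] = 0.09193 m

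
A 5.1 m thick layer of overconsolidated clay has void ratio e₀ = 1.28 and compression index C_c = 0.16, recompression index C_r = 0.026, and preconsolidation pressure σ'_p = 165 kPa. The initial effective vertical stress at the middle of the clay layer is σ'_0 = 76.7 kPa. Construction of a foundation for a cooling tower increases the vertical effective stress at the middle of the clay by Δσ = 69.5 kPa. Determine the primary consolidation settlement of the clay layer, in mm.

S_c ≈ 16.3 mm

Final effective stress: σ'_f = 76.7 + 69.5 = 146.2 kPa.
σ'_f = 146.2 ≤ σ'_p = 165 kPa, so the clay remains overconsolidated and only the recompression index applies:
S_c = C_r·H/(1+e₀)·log₁₀(σ'_f/σ'_0) = 0.026×5.1/2.28×log₁₀(146.2/76.7)
    = 0.058157 × 0.28015 = 0.01629 m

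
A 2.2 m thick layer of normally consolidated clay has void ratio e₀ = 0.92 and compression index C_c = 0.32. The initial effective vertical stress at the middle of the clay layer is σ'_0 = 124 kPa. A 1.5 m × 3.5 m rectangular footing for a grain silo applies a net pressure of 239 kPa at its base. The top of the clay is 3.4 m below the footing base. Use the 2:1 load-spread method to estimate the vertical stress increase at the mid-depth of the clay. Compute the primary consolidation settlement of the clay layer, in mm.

S_c ≈ 30.5 mm

Mid-depth of clay below the footing base: z = 3.4 + 2.2/2 = 4.5 m.
Stress increase at mid-clay by the 2:1 spreading method:
Δσ = qBL/((B+z)(L+z)) = 239×1.5×3.5/((1.5+4.5)(3.5+4.5)) = 26.141 kPa
Final effective stress: σ'_f = σ'_0 + Δσ = 124 + 26.141 = 150.14 kPa.
Normally consolidated clay, so the full stress increment lies on the virgin compression line:
S_c = C_c·H/(1+e₀)·log₁₀(σ'_f/σ'_0) = 0.32×2.2/(1+0.92)×log₁₀(150.14/124)
    = 0.36667 × 0.083075 = 0.03046 m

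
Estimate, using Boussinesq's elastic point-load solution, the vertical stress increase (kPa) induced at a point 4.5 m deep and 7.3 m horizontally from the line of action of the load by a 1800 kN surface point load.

Boussinesq vertical stress below a point load on an elastic half-space:
Δσ_z = 3P/(2πz²) · [1 + (r/z)²]^(−5/2)
r/z = 7.3/4.5 = 1.6222; [1+(r/z)²]^(−5/2) = 0.039788.
Δσ_z = 3×1800/(2π×4.5²) × 0.039788 = 42.441 × 0.039788 = 1.689 kPa

Δσ_z ≈ 1.69 kPa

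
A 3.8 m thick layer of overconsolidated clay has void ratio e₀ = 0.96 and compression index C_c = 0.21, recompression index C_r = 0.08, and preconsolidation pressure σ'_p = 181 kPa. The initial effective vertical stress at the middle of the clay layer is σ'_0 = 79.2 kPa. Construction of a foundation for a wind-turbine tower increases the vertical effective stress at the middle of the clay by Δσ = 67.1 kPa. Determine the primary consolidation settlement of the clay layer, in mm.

S_c ≈ 41.3 mm

Final effective stress: σ'_f = 79.2 + 67.1 = 146.3 kPa.
σ'_f = 146.3 ≤ σ'_p = 181 kPa, so the clay remains overconsolidated and only the recompression index applies:
S_c = C_r·H/(1+e₀)·log₁₀(σ'_f/σ'_0) = 0.08×3.8/1.96×log₁₀(146.3/79.2)
    = 0.1551 × 0.26652 = 0.04134 m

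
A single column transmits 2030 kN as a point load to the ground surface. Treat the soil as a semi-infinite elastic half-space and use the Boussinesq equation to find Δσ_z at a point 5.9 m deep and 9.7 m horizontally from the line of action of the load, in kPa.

Δσ_z ≈ 1.06 kPa

Boussinesq vertical stress below a point load on an elastic half-space:
Δσ_z = 3P/(2πz²) · [1 + (r/z)²]^(−5/2)
r/z = 9.7/5.9 = 1.6441; [1+(r/z)²]^(−5/2) = 0.037899.
Δσ_z = 3×2030/(2π×5.9²) × 0.037899 = 27.844 × 0.037899 = 1.055 kPa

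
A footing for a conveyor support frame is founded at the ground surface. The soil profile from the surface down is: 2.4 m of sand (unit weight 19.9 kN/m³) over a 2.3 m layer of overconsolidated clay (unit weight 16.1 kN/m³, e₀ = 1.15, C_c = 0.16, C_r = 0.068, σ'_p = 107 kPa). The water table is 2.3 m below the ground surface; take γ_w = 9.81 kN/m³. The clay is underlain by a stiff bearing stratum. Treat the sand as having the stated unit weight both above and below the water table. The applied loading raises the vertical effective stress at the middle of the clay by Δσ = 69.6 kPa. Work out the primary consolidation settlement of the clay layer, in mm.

S_c ≈ 32.3 mm

Mid-depth of clay below the ground surface: z = 2.4 + 2.3/2 = 3.55 m.
Total vertical stress at mid-clay: σ_v = 19.9×2.4 + 16.1×1.15 = 66.275 kPa.
Pore pressure: u = 9.81×(3.55 − 2.3) = 12.263 kPa.
Initial effective stress: σ'_0 = σ_v − u = 66.275 − 12.263 = 54.012 kPa.
Final effective stress: σ'_f = 54.012 + 69.6 = 123.61 kPa.
σ'_f = 123.61 > σ'_p = 107 kPa, so the stress path crosses the preconsolidation pressure — recompression up to σ'_p, then virgin compression beyond:
S_c = H/(1+e₀)·[C_r·log₁₀(σ'_p/σ'_0) + C_c·log₁₀(σ'_f/σ'_p)]
    = 2.3/2.15 × [0.068×log₁₀(107/54.012) + 0.16×log₁₀(123.61/107)]
    = 1.0698 × [0.020189 + 0.010027] = 0.03233 m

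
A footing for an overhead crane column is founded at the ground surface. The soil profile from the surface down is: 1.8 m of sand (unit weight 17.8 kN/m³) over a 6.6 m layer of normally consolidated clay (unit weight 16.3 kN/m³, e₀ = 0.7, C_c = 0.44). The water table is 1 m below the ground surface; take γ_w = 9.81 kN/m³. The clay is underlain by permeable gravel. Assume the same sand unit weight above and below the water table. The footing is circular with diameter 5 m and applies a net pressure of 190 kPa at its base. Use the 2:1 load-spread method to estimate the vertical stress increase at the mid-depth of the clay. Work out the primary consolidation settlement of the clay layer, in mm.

S_c ≈ 522 mm

Mid-depth of clay below the ground surface: z = 1.8 + 6.6/2 = 5.1 m.
Total vertical stress at mid-clay: σ_v = 17.8×1.8 + 16.3×3.3 = 85.83 kPa.
Pore pressure: u = 9.81×(5.1 − 1) = 40.221 kPa.
Initial effective stress: σ'_0 = σ_v − u = 85.83 − 40.221 = 45.609 kPa.
Stress increase at mid-clay by the 2:1 spreading method:
Δσ ≈ qD²/(D+z)² = 190×5²/(5+5.1)² = 46.564 kPa
Final effective stress: σ'_f = σ'_0 + Δσ = 45.609 + 46.564 = 92.173 kPa.
Normally consolidated clay, so the full stress increment lies on the virgin compression line:
S_c = C_c·H/(1+e₀)·log₁₀(σ'_f/σ'_0) = 0.44×6.6/(1+0.7)×log₁₀(92.173/45.609)
    = 1.7082 × 0.30555 = 0.5219 m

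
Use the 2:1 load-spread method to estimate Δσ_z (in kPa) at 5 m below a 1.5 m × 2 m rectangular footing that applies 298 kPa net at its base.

By the 2:1 method the load spreads at 1 horizontal : 2 vertical, so at depth z the loaded area has grown by z in each plan dimension:
Δσ = qBL/((B+z)(L+z)) = 298×1.5×2/((1.5+5)(2+5)) = 19.648 kPa

Δσ_z ≈ 19.6 kPa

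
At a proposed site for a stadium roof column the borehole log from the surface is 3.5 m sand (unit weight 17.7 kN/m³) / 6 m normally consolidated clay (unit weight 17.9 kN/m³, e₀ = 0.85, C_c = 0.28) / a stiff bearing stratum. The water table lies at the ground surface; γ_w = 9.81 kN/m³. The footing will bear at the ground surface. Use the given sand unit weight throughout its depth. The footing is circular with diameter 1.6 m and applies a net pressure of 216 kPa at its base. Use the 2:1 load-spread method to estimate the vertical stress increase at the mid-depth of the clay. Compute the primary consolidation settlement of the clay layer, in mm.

S_c ≈ 59.4 mm

Mid-depth of clay below the ground surface: z = 3.5 + 6/2 = 6.5 m.
Total vertical stress at mid-clay: σ_v = 17.7×3.5 + 17.9×3 = 115.65 kPa.
Pore pressure: u = 9.81×(6.5 − 0) = 63.765 kPa.
Initial effective stress: σ'_0 = σ_v − u = 115.65 − 63.765 = 51.885 kPa.
Stress increase at mid-clay by the 2:1 spreading method:
Δσ ≈ qD²/(D+z)² = 216×1.6²/(1.6+6.5)² = 8.428 kPa
Final effective stress: σ'_f = σ'_0 + Δσ = 51.885 + 8.428 = 60.313 kPa.
Normally consolidated clay, so the full stress increment lies on the virgin compression line:
S_c = C_c·H/(1+e₀)·log₁₀(σ'_f/σ'_0) = 0.28×6/(1+0.85)×log₁₀(60.313/51.885)
    = 0.90811 × 0.065369 = 0.05936 m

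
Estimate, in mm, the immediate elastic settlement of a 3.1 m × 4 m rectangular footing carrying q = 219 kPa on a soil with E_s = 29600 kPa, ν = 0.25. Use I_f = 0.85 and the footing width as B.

Immediate (elastic) settlement: S_e = q·B·(1−ν²)/E_s · I_f.
S_e = 219 × 3.1 × (1 − 0.25²) / 29600 × 0.85
    = 219 × 3.1 × 0.9375 / 29600 × 0.85
    = 0.01828 m = 18.28 mm

S_e ≈ 18.3 mm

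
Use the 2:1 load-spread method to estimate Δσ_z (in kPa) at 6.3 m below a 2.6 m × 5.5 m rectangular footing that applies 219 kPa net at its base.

By the 2:1 method the load spreads at 1 horizontal : 2 vertical, so at depth z the loaded area has grown by z in each plan dimension:
Δσ = qBL/((B+z)(L+z)) = 219×2.6×5.5/((2.6+6.3)(5.5+6.3)) = 29.82 kPa

Δσ_z ≈ 29.8 kPa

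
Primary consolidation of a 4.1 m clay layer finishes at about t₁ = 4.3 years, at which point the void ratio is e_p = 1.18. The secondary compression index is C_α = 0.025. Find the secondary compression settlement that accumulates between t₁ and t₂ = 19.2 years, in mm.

Secondary compression: S_s = C_α·H/(1+e_p)·log₁₀(t₂/t₁)
S_s = 0.025×4.1/(1+1.18)×log₁₀(19.2/4.3)
    = 0.04702 × 0.6498 = 0.03055 m

S_s ≈ 30.6 mm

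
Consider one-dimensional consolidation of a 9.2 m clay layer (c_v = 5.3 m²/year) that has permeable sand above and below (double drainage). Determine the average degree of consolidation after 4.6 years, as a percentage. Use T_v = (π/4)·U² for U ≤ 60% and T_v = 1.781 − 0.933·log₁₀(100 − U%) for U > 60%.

Drainage path length: H_d = H/2 = 4.6 m (double drainage).
T_v = c_v·t/H_d² = 5.3×4.6/4.6² = 1.1522.
T_v = 1.1522 corresponds to the U > 60% branch:
U = 1 − 10^((1.781 − T_v)/0.933)/100 = 0.9528

U ≈ 95.3 %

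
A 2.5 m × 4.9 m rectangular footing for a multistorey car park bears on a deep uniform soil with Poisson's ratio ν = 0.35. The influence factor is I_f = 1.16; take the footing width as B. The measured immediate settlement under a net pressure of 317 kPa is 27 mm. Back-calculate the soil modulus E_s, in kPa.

S_e = q·B·(1−ν²)/E_s · I_f  ⇒  E_s = q·B·(1−ν²)·I_f / S_e.
E_s = 317 × 2.5 × 0.8775 × 1.16 / 0.027 = 29880 kPa

E_s ≈ 29900 kPa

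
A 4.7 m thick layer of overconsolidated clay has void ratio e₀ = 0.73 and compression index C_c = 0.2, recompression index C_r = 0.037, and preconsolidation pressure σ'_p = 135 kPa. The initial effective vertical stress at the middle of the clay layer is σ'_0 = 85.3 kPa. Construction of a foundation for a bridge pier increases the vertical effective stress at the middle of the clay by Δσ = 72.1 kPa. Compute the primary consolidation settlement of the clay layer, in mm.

S_c ≈ 56.3 mm

Final effective stress: σ'_f = 85.3 + 72.1 = 157.4 kPa.
σ'_f = 157.4 > σ'_p = 135 kPa, so the stress path crosses the preconsolidation pressure — recompression up to σ'_p, then virgin compression beyond:
S_c = H/(1+e₀)·[C_r·log₁₀(σ'_p/σ'_0) + C_c·log₁₀(σ'_f/σ'_p)]
    = 4.7/1.73 × [0.037×log₁₀(135/85.3) + 0.2×log₁₀(157.4/135)]
    = 2.7168 × [0.0073772 + 0.013334] = 0.05627 m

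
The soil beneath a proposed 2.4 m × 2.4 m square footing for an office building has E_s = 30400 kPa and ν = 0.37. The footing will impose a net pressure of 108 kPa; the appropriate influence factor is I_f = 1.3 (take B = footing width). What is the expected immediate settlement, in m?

S_e ≈ 0.00957 m

Immediate (elastic) settlement: S_e = q·B·(1−ν²)/E_s · I_f.
S_e = 108 × 2.4 × (1 − 0.37²) / 30400 × 1.3
    = 108 × 2.4 × 0.8631 / 30400 × 1.3
    = 0.009567 m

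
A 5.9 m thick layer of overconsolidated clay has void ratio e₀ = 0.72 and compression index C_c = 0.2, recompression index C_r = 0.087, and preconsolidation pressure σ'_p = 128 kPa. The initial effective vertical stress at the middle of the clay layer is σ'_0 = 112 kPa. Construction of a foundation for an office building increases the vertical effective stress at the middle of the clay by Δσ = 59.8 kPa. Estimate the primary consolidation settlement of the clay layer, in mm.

S_c ≈ 105 mm

Final effective stress: σ'_f = 112 + 59.8 = 171.8 kPa.
σ'_f = 171.8 > σ'_p = 128 kPa, so the stress path crosses the preconsolidation pressure — recompression up to σ'_p, then virgin compression beyond:
S_c = H/(1+e₀)·[C_r·log₁₀(σ'_p/σ'_0) + C_c·log₁₀(σ'_f/σ'_p)]
    = 5.9/1.72 × [0.087×log₁₀(128/112) + 0.2×log₁₀(171.8/128)]
    = 3.4302 × [0.0050453 + 0.025563] = 0.105 m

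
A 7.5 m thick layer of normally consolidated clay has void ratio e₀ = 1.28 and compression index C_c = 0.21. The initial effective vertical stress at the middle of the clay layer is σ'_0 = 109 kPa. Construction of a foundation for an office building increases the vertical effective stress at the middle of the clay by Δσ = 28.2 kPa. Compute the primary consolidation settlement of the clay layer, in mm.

S_c ≈ 69 mm

Final effective stress: σ'_f = σ'_0 + Δσ = 109 + 28.2 = 137.2 kPa.
Normally consolidated clay, so the full stress increment lies on the virgin compression line:
S_c = C_c·H/(1+e₀)·log₁₀(σ'_f/σ'_0) = 0.21×7.5/(1+1.28)×log₁₀(137.2/109)
    = 0.69079 × 0.099928 = 0.06903 m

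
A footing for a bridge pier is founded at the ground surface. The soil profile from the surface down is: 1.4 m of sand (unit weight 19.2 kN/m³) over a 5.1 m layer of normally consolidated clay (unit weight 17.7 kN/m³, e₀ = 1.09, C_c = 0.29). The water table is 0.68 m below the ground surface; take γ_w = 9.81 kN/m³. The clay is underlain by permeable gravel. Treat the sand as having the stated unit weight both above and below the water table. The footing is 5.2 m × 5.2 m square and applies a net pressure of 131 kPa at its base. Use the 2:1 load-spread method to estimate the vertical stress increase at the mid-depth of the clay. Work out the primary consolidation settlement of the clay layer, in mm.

Mid-depth of clay below the ground surface: z = 1.4 + 5.1/2 = 3.95 m.
Total vertical stress at mid-clay: σ_v = 19.2×1.4 + 17.7×2.55 = 72.015 kPa.
Pore pressure: u = 9.81×(3.95 − 0.68) = 32.079 kPa.
Initial effective stress: σ'_0 = σ_v − u = 72.015 − 32.079 = 39.936 kPa.
Stress increase at mid-clay by the 2:1 spreading method:
Δσ = qBL/((B+z)(L+z)) = 131×5.2×5.2/((5.2+3.95)(5.2+3.95)) = 42.309 kPa
Final effective stress: σ'_f = σ'_0 + Δσ = 39.936 + 42.309 = 82.245 kPa.
Normally consolidated clay, so the full stress increment lies on the virgin compression line:
S_c = C_c·H/(1+e₀)·log₁₀(σ'_f/σ'_0) = 0.29×5.1/(1+1.09)×log₁₀(82.245/39.936)
    = 0.70766 × 0.31374 = 0.222 m

S_c ≈ 222 mm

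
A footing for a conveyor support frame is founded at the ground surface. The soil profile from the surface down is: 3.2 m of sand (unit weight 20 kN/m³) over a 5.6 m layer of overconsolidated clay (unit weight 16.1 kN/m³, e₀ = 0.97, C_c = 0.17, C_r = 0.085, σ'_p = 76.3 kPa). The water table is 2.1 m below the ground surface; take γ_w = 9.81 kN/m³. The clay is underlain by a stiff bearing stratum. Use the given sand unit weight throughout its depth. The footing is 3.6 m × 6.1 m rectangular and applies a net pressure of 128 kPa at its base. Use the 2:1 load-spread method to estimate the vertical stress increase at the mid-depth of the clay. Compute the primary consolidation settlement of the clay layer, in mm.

S_c ≈ 53.9 mm

Mid-depth of clay below the ground surface: z = 3.2 + 5.6/2 = 6 m.
Total vertical stress at mid-clay: σ_v = 20×3.2 + 16.1×2.8 = 109.08 kPa.
Pore pressure: u = 9.81×(6 − 2.1) = 38.259 kPa.
Initial effective stress: σ'_0 = σ_v − u = 109.08 − 38.259 = 70.821 kPa.
Stress increase at mid-clay by the 2:1 spreading method:
Δσ = qBL/((B+z)(L+z)) = 128×3.6×6.1/((3.6+6)(6.1+6)) = 24.198 kPa
Final effective stress: σ'_f = 70.821 + 24.198 = 95.019 kPa.
σ'_f = 95.019 > σ'_p = 76.3 kPa, so the stress path crosses the preconsolidation pressure — recompression up to σ'_p, then virgin compression beyond:
S_c = H/(1+e₀)·[C_r·log₁₀(σ'_p/σ'_0) + C_c·log₁₀(σ'_f/σ'_p)]
    = 5.6/1.97 × [0.085×log₁₀(76.3/70.821) + 0.17×log₁₀(95.019/76.3)]
    = 2.8426 × [0.0027508 + 0.016199] = 0.05387 m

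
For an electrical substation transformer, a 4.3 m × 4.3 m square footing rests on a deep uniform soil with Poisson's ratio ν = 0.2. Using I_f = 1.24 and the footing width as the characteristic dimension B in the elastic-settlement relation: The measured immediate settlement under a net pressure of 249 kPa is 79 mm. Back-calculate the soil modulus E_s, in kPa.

E_s ≈ 16100 kPa

S_e = q·B·(1−ν²)/E_s · I_f  ⇒  E_s = q·B·(1−ν²)·I_f / S_e.
E_s = 249 × 4.3 × 0.96 × 1.24 / 0.079 = 16130 kPa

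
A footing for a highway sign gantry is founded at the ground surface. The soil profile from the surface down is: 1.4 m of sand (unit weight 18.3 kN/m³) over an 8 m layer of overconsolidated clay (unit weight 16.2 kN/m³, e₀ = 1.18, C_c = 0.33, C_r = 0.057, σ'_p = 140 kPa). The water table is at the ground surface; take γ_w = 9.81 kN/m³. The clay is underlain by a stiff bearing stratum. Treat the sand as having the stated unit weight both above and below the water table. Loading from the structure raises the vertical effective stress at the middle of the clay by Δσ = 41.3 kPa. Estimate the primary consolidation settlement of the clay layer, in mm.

Mid-depth of clay below the ground surface: z = 1.4 + 8/2 = 5.4 m.
Total vertical stress at mid-clay: σ_v = 18.3×1.4 + 16.2×4 = 90.42 kPa.
Pore pressure: u = 9.81×(5.4 − 0) = 52.974 kPa.
Initial effective stress: σ'_0 = σ_v − u = 90.42 − 52.974 = 37.446 kPa.
Final effective stress: σ'_f = 37.446 + 41.3 = 78.746 kPa.
σ'_f = 78.746 ≤ σ'_p = 140 kPa, so the clay remains overconsolidated and only the recompression index applies:
S_c = C_r·H/(1+e₀)·log₁₀(σ'_f/σ'_0) = 0.057×8/2.18×log₁₀(78.746/37.446)
    = 0.20917 × 0.32282 = 0.06753 m

S_c ≈ 67.5 mm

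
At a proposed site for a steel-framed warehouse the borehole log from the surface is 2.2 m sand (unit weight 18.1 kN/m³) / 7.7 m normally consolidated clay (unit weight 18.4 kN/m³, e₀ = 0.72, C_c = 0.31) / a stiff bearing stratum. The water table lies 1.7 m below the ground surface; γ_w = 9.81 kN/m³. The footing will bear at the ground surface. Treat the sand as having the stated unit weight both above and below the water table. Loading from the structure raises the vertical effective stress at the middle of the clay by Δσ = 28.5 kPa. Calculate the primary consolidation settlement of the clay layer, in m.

S_c ≈ 0.211 m

Mid-depth of clay below the ground surface: z = 2.2 + 7.7/2 = 6.05 m.
Total vertical stress at mid-clay: σ_v = 18.1×2.2 + 18.4×3.85 = 110.66 kPa.
Pore pressure: u = 9.81×(6.05 − 1.7) = 42.673 kPa.
Initial effective stress: σ'_0 = σ_v − u = 110.66 − 42.673 = 67.987 kPa.
Final effective stress: σ'_f = σ'_0 + Δσ = 67.987 + 28.5 = 96.487 kPa.
Normally consolidated clay, so the full stress increment lies on the virgin compression line:
S_c = C_c·H/(1+e₀)·log₁₀(σ'_f/σ'_0) = 0.31×7.7/(1+0.72)×log₁₀(96.487/67.987)
    = 1.3878 × 0.15204 = 0.211 m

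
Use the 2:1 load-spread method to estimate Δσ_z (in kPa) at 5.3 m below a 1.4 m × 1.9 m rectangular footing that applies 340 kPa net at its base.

By the 2:1 method the load spreads at 1 horizontal : 2 vertical, so at depth z the loaded area has grown by z in each plan dimension:
Δσ = qBL/((B+z)(L+z)) = 340×1.4×1.9/((1.4+5.3)(1.9+5.3)) = 18.748 kPa

Δσ_z ≈ 18.7 kPa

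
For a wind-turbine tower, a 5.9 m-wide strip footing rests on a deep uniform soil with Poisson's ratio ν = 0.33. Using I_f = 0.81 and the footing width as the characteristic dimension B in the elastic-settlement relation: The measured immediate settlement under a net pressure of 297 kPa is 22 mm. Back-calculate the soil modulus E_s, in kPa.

E_s ≈ 57500 kPa

S_e = q·B·(1−ν²)/E_s · I_f  ⇒  E_s = q·B·(1−ν²)·I_f / S_e.
E_s = 297 × 5.9 × 0.8911 × 0.81 / 0.022 = 57490 kPa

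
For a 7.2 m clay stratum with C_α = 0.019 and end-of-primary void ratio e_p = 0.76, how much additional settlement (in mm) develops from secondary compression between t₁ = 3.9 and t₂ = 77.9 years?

S_s ≈ 101 mm

Secondary compression: S_s = C_α·H/(1+e_p)·log₁₀(t₂/t₁)
S_s = 0.019×7.2/(1+0.76)×log₁₀(77.9/3.9)
    = 0.07773 × 1.3 = 0.1011 m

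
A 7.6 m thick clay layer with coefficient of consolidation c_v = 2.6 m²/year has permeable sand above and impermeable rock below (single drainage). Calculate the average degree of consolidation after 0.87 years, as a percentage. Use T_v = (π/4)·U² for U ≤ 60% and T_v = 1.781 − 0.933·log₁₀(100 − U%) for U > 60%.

Drainage path length: H_d = H = 7.6 m (single drainage).
T_v = c_v·t/H_d² = 2.6×0.87/7.6² = 0.039162.
T_v = 0.039162 corresponds to the U ≤ 60% branch:
U = √(4T_v/π) = 0.2233

U ≈ 22.3 %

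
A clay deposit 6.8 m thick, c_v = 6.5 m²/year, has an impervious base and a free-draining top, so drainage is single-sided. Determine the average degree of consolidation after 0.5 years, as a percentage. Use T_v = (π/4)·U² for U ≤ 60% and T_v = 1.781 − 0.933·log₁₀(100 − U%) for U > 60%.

Drainage path length: H_d = H = 6.8 m (single drainage).
T_v = c_v·t/H_d² = 6.5×0.5/6.8² = 0.070285.
T_v = 0.070285 corresponds to the U ≤ 60% branch:
U = √(4T_v/π) = 0.2991

U ≈ 29.9 %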